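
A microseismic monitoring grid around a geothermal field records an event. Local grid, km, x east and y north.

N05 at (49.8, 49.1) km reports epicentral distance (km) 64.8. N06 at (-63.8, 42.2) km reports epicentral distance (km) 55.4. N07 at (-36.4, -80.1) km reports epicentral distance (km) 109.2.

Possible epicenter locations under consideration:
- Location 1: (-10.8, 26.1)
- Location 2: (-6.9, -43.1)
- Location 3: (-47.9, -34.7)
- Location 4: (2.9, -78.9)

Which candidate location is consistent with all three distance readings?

For each candidate, compare |candidate − station| to the reported distance:
Location 1: residuals N05 0.0, N06 0.0, N07 0.0 → max 0.0 km
Location 2: residuals N05 43.4, N06 47.1, N07 61.9 → max 61.9 km
Location 3: residuals N05 63.9, N06 23.1, N07 62.4 → max 63.9 km
Location 4: residuals N05 71.5, N06 82.9, N07 69.9 → max 82.9 km
Only Location 1 has all residuals ≈ 0.

Location 1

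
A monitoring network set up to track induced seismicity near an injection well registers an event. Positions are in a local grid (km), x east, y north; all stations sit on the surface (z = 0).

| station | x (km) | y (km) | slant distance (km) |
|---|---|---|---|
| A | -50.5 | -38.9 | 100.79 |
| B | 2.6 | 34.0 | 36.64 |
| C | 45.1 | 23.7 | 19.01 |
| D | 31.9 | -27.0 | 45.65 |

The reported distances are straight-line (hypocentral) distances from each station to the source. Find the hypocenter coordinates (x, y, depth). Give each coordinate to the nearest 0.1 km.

(32.5, 16.9, 12.5)

Each station gives a sphere (x−x_i)² + (y−y_i)² + z² = d_i² (stations at z=0).
Subtracting the A sphere from B and C: z² cancels, leaving linear equations in x and y:
106.2 x + 145.8 y = 5915.43
191.2 x + 125.2 y = 8329.48
Solving: x ≈ 32.497, y ≈ 16.902 km (keep extra digits for the depth step; rounded: 32.5, 16.9).
Then from the A sphere: z² = 100.79² − (x + 50.5)² − (y + 38.9)² with x = 32.497, y = 16.902, so z ≈ 12.500 ≈ 12.5 km.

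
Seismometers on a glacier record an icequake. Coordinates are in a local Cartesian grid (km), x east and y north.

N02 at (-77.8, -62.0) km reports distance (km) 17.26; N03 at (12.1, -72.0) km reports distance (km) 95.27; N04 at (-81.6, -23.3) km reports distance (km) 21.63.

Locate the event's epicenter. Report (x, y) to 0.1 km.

Circle about each station: (x + 77.8)² + (y + 62.0)² = 17.26²; (x − 12.1)² + (y + 72.0)² = 95.27²; (x + 81.6)² + (y + 23.3)² = 21.63².
Subtracting the N02 equation from the N03 and N04 equations removes the quadratic terms:
179.8 x − 20.0 y = -13344.90
-7.6 x + 77.4 y = -2865.34
Solving the 2×2 system: x ≈ -79.2, y ≈ -44.8 km.

(-79.2, -44.8)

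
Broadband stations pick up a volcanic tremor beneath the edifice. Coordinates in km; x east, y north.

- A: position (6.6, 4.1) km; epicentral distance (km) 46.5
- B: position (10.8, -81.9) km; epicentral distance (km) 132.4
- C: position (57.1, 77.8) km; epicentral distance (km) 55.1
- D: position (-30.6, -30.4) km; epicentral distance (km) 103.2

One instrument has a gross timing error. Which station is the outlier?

D

Solve using three stations at a time. Using A, B, C (subtract circle equations pairwise → linear system) gives (x, y) ≈ (9.3, 50.5).
Distances from that point to each station vs reported:
  A: calculated 46.5 vs reported 46.5 → residual 0.0 km
  B: calculated 132.4 vs reported 132.4 → residual 0.0 km
  C: calculated 55.1 vs reported 55.1 → residual 0.0 km
  D: calculated 90.2 vs reported 103.2 → residual 13.0 km
A, B, C are mutually consistent (residuals ≈ 0); D is off by 13.0 km.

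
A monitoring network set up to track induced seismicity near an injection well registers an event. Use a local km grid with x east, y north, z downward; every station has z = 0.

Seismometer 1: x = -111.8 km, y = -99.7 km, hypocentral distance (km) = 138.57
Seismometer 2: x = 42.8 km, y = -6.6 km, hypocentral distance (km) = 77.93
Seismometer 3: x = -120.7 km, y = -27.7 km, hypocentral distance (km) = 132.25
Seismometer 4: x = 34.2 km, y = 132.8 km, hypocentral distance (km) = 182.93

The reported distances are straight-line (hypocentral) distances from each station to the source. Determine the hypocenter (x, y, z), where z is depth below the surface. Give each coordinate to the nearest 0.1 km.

Each station gives a sphere (x−x_i)² + (y−y_i)² + z² = d_i² (stations at z=0).
Subtracting the Seismometer 1 sphere from Seismometer 2 and Seismometer 3: z² cancels, leaving linear equations in x and y:
309.2 x + 186.2 y = -7435.37
-17.8 x + 144.0 y = -5391.97
Solving: x ≈ -1.394, y ≈ -37.617 km (keep extra digits for the depth step; rounded: -1.4, -37.6).
Then from the Seismometer 1 sphere: z² = 138.57² − (x + 111.8)² − (y + 99.7)² with x = -1.394, y = -37.617, so z ≈ 56.195 ≈ 56.2 km.
Check against Seismometer 4 (with the unrounded solution): distance 182.94 ≈ 182.93 km. ✓

(-1.4, -37.6, 56.2)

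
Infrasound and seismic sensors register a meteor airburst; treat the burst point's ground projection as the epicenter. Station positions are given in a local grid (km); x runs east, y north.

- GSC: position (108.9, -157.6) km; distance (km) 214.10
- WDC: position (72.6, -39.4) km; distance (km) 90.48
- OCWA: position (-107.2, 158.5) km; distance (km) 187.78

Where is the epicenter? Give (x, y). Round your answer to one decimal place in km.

43.3 km east, 46.2 km north

Circle about each station: (x − 108.9)² + (y + 157.6)² = 214.10²; (x − 72.6)² + (y + 39.4)² = 90.48²; (x + 107.2)² + (y − 158.5)² = 187.78².
Subtracting pairs of circle equations eliminates x²+y² and gives linear equations (the radical axes):
-72.6 x + 236.4 y = 7778.33
-432.2 x + 632.2 y = 10494.60
Solving the 2×2 system: x ≈ 43.3, y ≈ 46.2 km.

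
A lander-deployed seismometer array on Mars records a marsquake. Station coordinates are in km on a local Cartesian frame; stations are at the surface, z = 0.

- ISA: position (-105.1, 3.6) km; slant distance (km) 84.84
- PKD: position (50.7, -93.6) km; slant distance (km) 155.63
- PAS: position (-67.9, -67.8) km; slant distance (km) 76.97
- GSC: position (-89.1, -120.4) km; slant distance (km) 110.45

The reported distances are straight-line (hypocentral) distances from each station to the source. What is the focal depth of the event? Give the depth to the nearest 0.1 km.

69.4 km

Each station gives a sphere (x−x_i)² + (y−y_i)² + z² = d_i² (stations at z=0).
Subtracting the ISA sphere from PKD and PAS: z² cancels, leaving linear equations in x and y:
311.6 x − 194.4 y = -16750.39
74.4 x − 142.8 y = -578.28
Solving: x ≈ -75.901, y ≈ -35.495 km (keep extra digits for the depth step; rounded: -75.9, -35.5).
Then from the ISA sphere: z² = 84.84² − (x + 105.1)² − (y − 3.6)² with x = -75.901, y = -35.495, so z ≈ 69.403 ≈ 69.4 km.
Check against GSC (with the unrounded solution): distance 110.45 ≈ 110.45 km. ✓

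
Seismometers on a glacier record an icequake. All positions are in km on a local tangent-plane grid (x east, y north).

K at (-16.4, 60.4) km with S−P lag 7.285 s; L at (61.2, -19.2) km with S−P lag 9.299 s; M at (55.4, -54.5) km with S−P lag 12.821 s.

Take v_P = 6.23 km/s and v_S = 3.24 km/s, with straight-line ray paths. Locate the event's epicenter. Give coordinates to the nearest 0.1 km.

(12.9, 20.9)

Distance from S−P lag: d = Δt · v_P v_S / (v_P − v_S) = Δt · (6.23·3.24)/(6.23−3.24) ≈ 6.7509·Δt.
So d_K = 49.18, d_L = 62.78, d_M = 86.55 km.
Circle about each station: (x + 16.4)² + (y − 60.4)² = 49.18²; (x − 61.2)² + (y + 19.2)² = 62.78²; (x − 55.4)² + (y + 54.5)² = 86.55².
Subtracting pairs of circle equations eliminates x²+y² and gives linear equations (the radical axes):
155.2 x − 159.2 y = -1325.70
143.6 x − 229.8 y = -2949.94
Solving the 2×2 system: x ≈ 12.9, y ≈ 20.9 km.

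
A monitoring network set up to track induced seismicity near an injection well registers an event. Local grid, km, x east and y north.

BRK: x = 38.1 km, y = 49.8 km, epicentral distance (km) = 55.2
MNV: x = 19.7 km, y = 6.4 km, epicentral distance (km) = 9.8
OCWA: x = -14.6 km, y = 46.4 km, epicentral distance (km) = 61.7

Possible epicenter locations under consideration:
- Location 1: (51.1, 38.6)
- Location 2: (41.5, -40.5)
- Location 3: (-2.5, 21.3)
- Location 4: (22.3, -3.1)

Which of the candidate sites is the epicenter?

For each candidate, compare |candidate − station| to the reported distance:
Location 1: residuals BRK 38.0, MNV 35.2, OCWA 4.5 → max 38.0 km
Location 2: residuals BRK 35.2, MNV 41.9, OCWA 41.7 → max 41.9 km
Location 3: residuals BRK 5.6, MNV 16.9, OCWA 33.8 → max 33.8 km
Location 4: residuals BRK 0.0, MNV 0.0, OCWA 0.0 → max 0.0 km
Only Location 4 has all residuals ≈ 0.

Location 4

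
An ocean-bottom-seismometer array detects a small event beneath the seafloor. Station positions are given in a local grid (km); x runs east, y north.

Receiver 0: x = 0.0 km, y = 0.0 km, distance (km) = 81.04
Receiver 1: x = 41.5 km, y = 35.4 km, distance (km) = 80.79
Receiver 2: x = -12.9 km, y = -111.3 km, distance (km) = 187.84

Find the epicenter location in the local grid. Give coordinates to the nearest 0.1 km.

-28.4 km east, 75.9 km north

Circle about each station: x² + y² = 81.04²; (x − 41.5)² + (y − 35.4)² = 80.79²; (x + 12.9)² + (y + 111.3)² = 187.84².
Subtracting the Receiver 0 equation from the Receiver 1 and Receiver 2 equations removes the quadratic terms:
83.0 x + 70.8 y = 3015.87
-25.8 x − 222.6 y = -16162.28
Solving the 2×2 system: x ≈ -28.4, y ≈ 75.9 km.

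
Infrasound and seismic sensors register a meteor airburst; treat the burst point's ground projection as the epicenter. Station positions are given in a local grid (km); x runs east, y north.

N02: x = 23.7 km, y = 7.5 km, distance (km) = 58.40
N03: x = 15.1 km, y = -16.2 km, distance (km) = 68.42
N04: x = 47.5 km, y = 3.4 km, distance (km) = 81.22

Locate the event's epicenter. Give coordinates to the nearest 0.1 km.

(-25.6, 38.8)

Circle about each station: (x − 23.7)² + (y − 7.5)² = 58.40²; (x − 15.1)² + (y + 16.2)² = 68.42²; (x − 47.5)² + (y − 3.4)² = 81.22².
Subtracting pairs of circle equations eliminates x²+y² and gives linear equations (the radical axes):
-17.2 x − 47.4 y = -1398.23
47.6 x − 8.2 y = -1536.26
Solving the 2×2 system: x ≈ -25.6, y ≈ 38.8 km.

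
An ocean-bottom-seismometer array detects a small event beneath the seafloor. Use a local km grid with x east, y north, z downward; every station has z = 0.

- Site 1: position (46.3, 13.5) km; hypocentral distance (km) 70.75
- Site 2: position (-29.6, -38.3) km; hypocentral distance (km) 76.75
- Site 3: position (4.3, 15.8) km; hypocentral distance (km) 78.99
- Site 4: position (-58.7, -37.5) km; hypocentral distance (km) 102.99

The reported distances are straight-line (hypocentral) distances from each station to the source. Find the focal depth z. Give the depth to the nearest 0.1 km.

Each station gives a sphere (x−x_i)² + (y−y_i)² + z² = d_i² (stations at z=0).
Subtracting the Site 1 sphere from Site 2 and Site 3: z² cancels, leaving linear equations in x and y:
-151.8 x − 103.6 y = -867.89
-84.0 x + 4.6 y = -3291.67
Solving: x ≈ 36.700, y ≈ -45.398 km (keep extra digits for the depth step; rounded: 36.7, -45.4).
Then from the Site 1 sphere: z² = 70.75² − (x − 46.3)² − (y − 13.5)² with x = 36.700, y = -45.398, so z ≈ 38.006 ≈ 38.0 km.
Check against Site 4 (with the unrounded solution): distance 103.00 ≈ 102.99 km. ✓

z ≈ 38.0 km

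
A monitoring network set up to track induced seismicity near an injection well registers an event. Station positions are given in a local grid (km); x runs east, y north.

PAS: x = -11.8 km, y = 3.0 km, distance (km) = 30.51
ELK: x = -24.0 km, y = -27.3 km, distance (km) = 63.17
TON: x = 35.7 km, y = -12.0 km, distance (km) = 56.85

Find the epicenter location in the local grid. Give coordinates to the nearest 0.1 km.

x ≈ -0.9 km, y ≈ 31.5 km

Circle about each station: (x + 11.8)² + (y − 3.0)² = 30.51²; (x + 24.0)² + (y + 27.3)² = 63.17²; (x − 35.7)² + (y + 12.0)² = 56.85².
Subtracting the PAS equation from the ELK and TON equations removes the quadratic terms:
-24.4 x − 60.6 y = -1886.54
95.0 x − 30.0 y = -1030.81
Solving the 2×2 system: x ≈ -0.9, y ≈ 31.5 km.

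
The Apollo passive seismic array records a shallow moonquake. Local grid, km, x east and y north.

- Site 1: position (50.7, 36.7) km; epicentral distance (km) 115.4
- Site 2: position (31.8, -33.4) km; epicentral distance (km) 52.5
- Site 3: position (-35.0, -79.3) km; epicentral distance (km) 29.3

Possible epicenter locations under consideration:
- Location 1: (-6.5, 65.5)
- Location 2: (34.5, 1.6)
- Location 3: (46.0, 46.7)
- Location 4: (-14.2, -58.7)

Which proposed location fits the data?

Location 4

For each candidate, compare |candidate − station| to the reported distance:
Location 1: residuals Site 1 51.4, Site 2 53.6, Site 3 118.3 → max 118.3 km
Location 2: residuals Site 1 76.7, Site 2 17.4, Site 3 77.4 → max 77.4 km
Location 3: residuals Site 1 104.4, Site 2 28.8, Site 3 120.5 → max 120.5 km
Location 4: residuals Site 1 0.0, Site 2 0.0, Site 3 0.0 → max 0.0 km
Only Location 4 has all residuals ≈ 0.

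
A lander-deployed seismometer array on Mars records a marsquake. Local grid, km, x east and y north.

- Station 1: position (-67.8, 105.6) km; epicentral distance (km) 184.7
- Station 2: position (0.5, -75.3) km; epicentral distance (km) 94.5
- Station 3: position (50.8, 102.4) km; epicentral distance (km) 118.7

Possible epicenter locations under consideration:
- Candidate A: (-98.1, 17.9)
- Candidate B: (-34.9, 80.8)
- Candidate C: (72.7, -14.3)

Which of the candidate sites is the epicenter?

Candidate C

For each candidate, compare |candidate − station| to the reported distance:
Candidate A: residuals Station 1 91.9, Station 2 41.2, Station 3 52.5 → max 91.9 km
Candidate B: residuals Station 1 143.5, Station 2 65.6, Station 3 30.3 → max 143.5 km
Candidate C: residuals Station 1 0.0, Station 2 0.0, Station 3 0.0 → max 0.0 km
Only Candidate C has all residuals ≈ 0.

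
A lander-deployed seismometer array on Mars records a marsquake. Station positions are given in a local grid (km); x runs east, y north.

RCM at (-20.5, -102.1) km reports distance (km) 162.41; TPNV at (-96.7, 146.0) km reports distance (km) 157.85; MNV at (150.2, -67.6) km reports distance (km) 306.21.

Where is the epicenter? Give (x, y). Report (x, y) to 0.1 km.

-149.1 km east, -2.9 km north

Circle about each station: (x + 20.5)² + (y + 102.1)² = 162.41²; (x + 96.7)² + (y − 146.0)² = 157.85²; (x − 150.2)² + (y + 67.6)² = 306.21².
Subtracting pairs of circle equations eliminates x²+y² and gives linear equations (the radical axes):
-152.4 x + 496.2 y = 21282.62
341.4 x + 69.0 y = -51102.42
Solving the 2×2 system: x ≈ -149.1, y ≈ -2.9 km.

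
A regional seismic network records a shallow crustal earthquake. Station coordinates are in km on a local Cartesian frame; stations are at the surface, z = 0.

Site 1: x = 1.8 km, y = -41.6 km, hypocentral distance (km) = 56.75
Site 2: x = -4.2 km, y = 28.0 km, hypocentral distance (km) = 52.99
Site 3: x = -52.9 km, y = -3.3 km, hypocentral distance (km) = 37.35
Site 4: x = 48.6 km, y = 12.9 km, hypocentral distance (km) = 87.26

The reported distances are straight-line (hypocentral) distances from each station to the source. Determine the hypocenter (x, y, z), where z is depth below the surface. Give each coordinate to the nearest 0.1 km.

Each station gives a sphere (x−x_i)² + (y−y_i)² + z² = d_i² (stations at z=0).
Subtracting the Site 1 sphere from Site 2 and Site 3: z² cancels, leaving linear equations in x and y:
-12.0 x + 139.2 y = -519.54
-109.4 x + 76.6 y = 2901.04
Solving: x ≈ -31.002, y ≈ -6.405 km (keep extra digits for the depth step; rounded: -31.0, -6.4).
Then from the Site 1 sphere: z² = 56.75² − (x − 1.8)² − (y + 41.6)² with x = -31.002, y = -6.405, so z ≈ 30.098 ≈ 30.1 km.
Check against Site 4 (with the unrounded solution): distance 87.26 ≈ 87.26 km. ✓

(-31.0, -6.4, 30.1)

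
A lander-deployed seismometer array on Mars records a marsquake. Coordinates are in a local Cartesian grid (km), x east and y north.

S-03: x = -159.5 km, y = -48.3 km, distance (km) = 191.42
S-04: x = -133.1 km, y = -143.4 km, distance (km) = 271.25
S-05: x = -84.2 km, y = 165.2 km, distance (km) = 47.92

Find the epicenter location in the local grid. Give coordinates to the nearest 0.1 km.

x ≈ -68.3 km, y ≈ 120.0 km

Circle about each station: (x + 159.5)² + (y + 48.3)² = 191.42²; (x + 133.1)² + (y + 143.4)² = 271.25²; (x + 84.2)² + (y − 165.2)² = 47.92².
Subtracting pairs of circle equations eliminates x²+y² and gives linear equations (the radical axes):
52.8 x − 190.2 y = -26428.92
150.6 x + 427.0 y = 40952.83
Solving the 2×2 system: x ≈ -68.3, y ≈ 120.0 km.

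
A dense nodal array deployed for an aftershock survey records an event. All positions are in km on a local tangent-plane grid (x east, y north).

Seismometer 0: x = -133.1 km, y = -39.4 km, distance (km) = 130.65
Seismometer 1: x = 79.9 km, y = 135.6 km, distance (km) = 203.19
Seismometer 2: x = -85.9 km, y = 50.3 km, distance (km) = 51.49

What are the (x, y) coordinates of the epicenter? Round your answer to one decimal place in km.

x ≈ -118.2 km, y ≈ 90.4 km

Circle about each station: (x + 133.1)² + (y + 39.4)² = 130.65²; (x − 79.9)² + (y − 135.6)² = 203.19²; (x + 85.9)² + (y − 50.3)² = 51.49².
Subtracting the Seismometer 0 equation from the Seismometer 1 and Seismometer 2 equations removes the quadratic terms:
426.0 x + 350.0 y = -18713.35
94.4 x + 179.4 y = 5059.13
Solving the 2×2 system: x ≈ -118.2, y ≈ 90.4 km.
Check against Seismometer 0 (with the unrounded x, y): √((x + 133.1)²+(y + 39.4)²) = 130.65 ≈ 130.65 km. ✓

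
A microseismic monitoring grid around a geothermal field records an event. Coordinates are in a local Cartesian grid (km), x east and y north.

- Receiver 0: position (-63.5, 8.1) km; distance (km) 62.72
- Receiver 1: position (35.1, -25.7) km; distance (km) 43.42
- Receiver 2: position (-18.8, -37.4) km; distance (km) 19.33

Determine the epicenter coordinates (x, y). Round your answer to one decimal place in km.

(-8.1, -21.3)

Circle about each station: (x + 63.5)² + (y − 8.1)² = 62.72²; (x − 35.1)² + (y + 25.7)² = 43.42²; (x + 18.8)² + (y + 37.4)² = 19.33².
Subtracting the Receiver 0 equation from the Receiver 1 and Receiver 2 equations removes the quadratic terms:
197.2 x − 67.6 y = -156.86
89.4 x − 91.0 y = 1214.49
Solving the 2×2 system: x ≈ -8.1, y ≈ -21.3 km.
Check against Receiver 0 (with the unrounded x, y): √((x + 63.5)²+(y − 8.1)²) = 62.72 ≈ 62.72 km. ✓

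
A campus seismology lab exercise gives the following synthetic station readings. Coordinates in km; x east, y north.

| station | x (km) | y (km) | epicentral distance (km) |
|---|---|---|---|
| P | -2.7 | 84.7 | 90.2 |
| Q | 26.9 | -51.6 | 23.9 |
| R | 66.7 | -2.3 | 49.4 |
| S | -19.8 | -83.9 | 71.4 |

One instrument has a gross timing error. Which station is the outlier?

P

Solve using three stations at a time. Using Q, R, S (subtract circle equations pairwise → linear system) gives (x, y) ≈ (24.4, -27.8).
Distances from that point to each station vs reported:
  P: calculated 115.7 vs reported 90.2 → residual 25.5 km
  Q: calculated 23.9 vs reported 23.9 → residual 0.0 km
  R: calculated 49.4 vs reported 49.4 → residual 0.0 km
  S: calculated 71.4 vs reported 71.4 → residual 0.0 km
Q, R, S are mutually consistent (residuals ≈ 0); P is off by 25.5 km.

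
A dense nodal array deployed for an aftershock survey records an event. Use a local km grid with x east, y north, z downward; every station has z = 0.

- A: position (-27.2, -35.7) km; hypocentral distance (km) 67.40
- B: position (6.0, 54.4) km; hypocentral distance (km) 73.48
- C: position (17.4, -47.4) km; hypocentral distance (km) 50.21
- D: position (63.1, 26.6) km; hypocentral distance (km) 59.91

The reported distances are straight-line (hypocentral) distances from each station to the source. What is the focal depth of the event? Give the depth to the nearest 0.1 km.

Each station gives a sphere (x−x_i)² + (y−y_i)² + z² = d_i² (stations at z=0).
Subtracting the A sphere from B and C: z² cancels, leaving linear equations in x and y:
66.4 x + 180.2 y = 124.48
89.2 x − 23.4 y = 2556.91
Solving: x ≈ 26.303, y ≈ -9.002 km (keep extra digits for the depth step; rounded: 26.3, -9.0).
Then from the A sphere: z² = 67.40² − (x + 27.2)² − (y + 35.7)² with x = 26.303, y = -9.002, so z ≈ 31.103 ≈ 31.1 km.
Check against D (with the unrounded solution): distance 59.91 ≈ 59.91 km. ✓

z ≈ 31.1 km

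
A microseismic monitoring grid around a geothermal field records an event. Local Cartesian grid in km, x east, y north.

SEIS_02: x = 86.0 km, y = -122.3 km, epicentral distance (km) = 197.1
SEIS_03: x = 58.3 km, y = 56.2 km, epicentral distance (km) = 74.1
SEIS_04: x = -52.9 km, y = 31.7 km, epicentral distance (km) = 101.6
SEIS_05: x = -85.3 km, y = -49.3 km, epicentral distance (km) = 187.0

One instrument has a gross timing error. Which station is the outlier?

SEIS_02

Solve using three stations at a time. Using SEIS_03, SEIS_04, SEIS_05 (subtract circle equations pairwise → linear system) gives (x, y) ≈ (9.5, 111.9).
Distances from that point to each station vs reported:
  SEIS_02: calculated 246.4 vs reported 197.1 → residual 49.3 km
  SEIS_03: calculated 74.1 vs reported 74.1 → residual 0.0 km
  SEIS_04: calculated 101.6 vs reported 101.6 → residual 0.0 km
  SEIS_05: calculated 187.0 vs reported 187.0 → residual 0.0 km
SEIS_03, SEIS_04, SEIS_05 are mutually consistent (residuals ≈ 0); SEIS_02 is off by 49.3 km.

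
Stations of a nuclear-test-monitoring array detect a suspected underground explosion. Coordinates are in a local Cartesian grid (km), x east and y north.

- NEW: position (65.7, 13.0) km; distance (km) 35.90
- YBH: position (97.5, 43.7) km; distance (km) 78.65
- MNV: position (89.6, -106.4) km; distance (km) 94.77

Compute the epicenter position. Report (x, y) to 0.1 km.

(51.1, -19.8)

Circle about each station: (x − 65.7)² + (y − 13.0)² = 35.90²; (x − 97.5)² + (y − 43.7)² = 78.65²; (x − 89.6)² + (y + 106.4)² = 94.77².
Subtracting the NEW equation from the YBH and MNV equations removes the quadratic terms:
63.6 x + 61.4 y = 2033.44
47.8 x − 238.8 y = 7171.09
Solving the 2×2 system: x ≈ 51.1, y ≈ -19.8 km.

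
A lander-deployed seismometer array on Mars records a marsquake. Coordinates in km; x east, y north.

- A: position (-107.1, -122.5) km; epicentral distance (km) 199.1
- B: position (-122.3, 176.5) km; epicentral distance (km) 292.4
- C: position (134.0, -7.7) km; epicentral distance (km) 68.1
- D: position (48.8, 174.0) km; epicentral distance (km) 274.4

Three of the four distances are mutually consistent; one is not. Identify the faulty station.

D

Solve using three stations at a time. Using A, B, C (subtract circle equations pairwise → linear system) gives (x, y) ≈ (74.1, -40.1).
Distances from that point to each station vs reported:
  A: calculated 199.1 vs reported 199.1 → residual 0.0 km
  B: calculated 292.4 vs reported 292.4 → residual 0.0 km
  C: calculated 68.1 vs reported 68.1 → residual 0.0 km
  D: calculated 215.6 vs reported 274.4 → residual 58.8 km
A, B, C are mutually consistent (residuals ≈ 0); D is off by 58.8 km.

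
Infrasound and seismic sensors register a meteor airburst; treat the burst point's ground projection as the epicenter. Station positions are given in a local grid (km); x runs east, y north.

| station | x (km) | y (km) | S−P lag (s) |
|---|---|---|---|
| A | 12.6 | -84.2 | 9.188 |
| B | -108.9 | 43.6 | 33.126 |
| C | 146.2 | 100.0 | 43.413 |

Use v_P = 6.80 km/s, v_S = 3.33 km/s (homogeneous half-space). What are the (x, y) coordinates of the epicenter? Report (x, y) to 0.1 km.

(0.4, -142.9)

Distance from S−P lag: d = Δt · v_P v_S / (v_P − v_S) = Δt · (6.80·3.33)/(6.80−3.33) ≈ 6.5256·Δt.
So d_A = 59.96, d_B = 216.17, d_C = 283.30 km.
Circle about each station: (x − 12.6)² + (y + 84.2)² = 59.96²; (x + 108.9)² + (y − 43.6)² = 216.17²; (x − 146.2)² + (y − 100.0)² = 283.30².
Subtracting the A equation from the B and C equations removes the quadratic terms:
-243.0 x + 255.6 y = -36622.50
267.2 x + 368.4 y = -52537.65
Solving the 2×2 system: x ≈ 0.4, y ≈ -142.9 km.
Check against A (with the unrounded x, y): √((x − 12.6)²+(y + 84.2)²) = 59.95 ≈ 59.96 km. ✓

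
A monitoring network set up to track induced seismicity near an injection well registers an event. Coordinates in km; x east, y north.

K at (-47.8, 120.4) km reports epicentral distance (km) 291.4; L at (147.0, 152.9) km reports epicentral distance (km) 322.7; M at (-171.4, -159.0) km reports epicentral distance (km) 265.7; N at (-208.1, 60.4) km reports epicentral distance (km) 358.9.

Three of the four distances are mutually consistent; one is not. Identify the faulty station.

Solve using three stations at a time. Using K, M, N (subtract circle equations pairwise → linear system) gives (x, y) ≈ (93.2, -134.6).
Distances from that point to each station vs reported:
  K: calculated 291.4 vs reported 291.4 → residual 0.0 km
  L: calculated 292.5 vs reported 322.7 → residual 30.2 km
  M: calculated 265.7 vs reported 265.7 → residual 0.0 km
  N: calculated 358.9 vs reported 358.9 → residual 0.0 km
K, M, N are mutually consistent (residuals ≈ 0); L is off by 30.2 km.

L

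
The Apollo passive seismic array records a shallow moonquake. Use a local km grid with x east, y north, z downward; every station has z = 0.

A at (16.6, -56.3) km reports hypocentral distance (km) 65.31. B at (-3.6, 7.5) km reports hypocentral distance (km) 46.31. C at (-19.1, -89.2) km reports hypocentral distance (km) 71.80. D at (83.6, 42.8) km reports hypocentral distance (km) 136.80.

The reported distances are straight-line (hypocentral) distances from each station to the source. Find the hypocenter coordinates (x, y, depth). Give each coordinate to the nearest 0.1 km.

Each station gives a sphere (x−x_i)² + (y−y_i)² + z² = d_i² (stations at z=0).
Subtracting the A sphere from B and C: z² cancels, leaving linear equations in x and y:
-40.4 x + 127.6 y = -1255.26
-71.4 x − 65.8 y = 3986.36
Solving: x ≈ -36.202, y ≈ -21.300 km (keep extra digits for the depth step; rounded: -36.2, -21.3).
Then from the A sphere: z² = 65.31² − (x − 16.6)² − (y + 56.3)² with x = -36.202, y = -21.300, so z ≈ 15.885 ≈ 15.9 km.
Check against D (with the unrounded solution): distance 136.80 ≈ 136.80 km. ✓

x ≈ -36.2 km, y ≈ -21.3 km, depth ≈ 15.9 km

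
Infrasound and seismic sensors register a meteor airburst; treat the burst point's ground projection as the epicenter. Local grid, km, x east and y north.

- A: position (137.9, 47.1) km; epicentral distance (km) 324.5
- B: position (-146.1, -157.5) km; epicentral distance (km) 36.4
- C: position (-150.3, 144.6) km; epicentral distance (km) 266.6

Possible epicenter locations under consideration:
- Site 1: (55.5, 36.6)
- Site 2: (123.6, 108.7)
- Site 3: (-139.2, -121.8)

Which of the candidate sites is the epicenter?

For each candidate, compare |candidate − station| to the reported distance:
Site 1: residuals A 241.4, B 243.5, C 34.2 → max 243.5 km
Site 2: residuals A 261.3, B 342.5, C 9.6 → max 342.5 km
Site 3: residuals A 0.0, B 0.0, C 0.0 → max 0.0 km
Only Site 3 has all residuals ≈ 0.

Site 3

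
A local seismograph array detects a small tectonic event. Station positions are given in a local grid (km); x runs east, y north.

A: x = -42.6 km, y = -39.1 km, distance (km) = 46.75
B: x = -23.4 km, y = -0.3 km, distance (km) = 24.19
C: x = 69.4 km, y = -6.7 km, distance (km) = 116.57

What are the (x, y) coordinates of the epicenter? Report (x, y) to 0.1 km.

Circle about each station: (x + 42.6)² + (y + 39.1)² = 46.75²; (x + 23.4)² + (y + 0.3)² = 24.19²; (x − 69.4)² + (y + 6.7)² = 116.57².
Subtracting the A equation from the B and C equations removes the quadratic terms:
38.4 x + 77.6 y = -1195.51
224.0 x + 64.8 y = -9885.32
Solving the 2×2 system: x ≈ -46.3, y ≈ 7.5 km.

(-46.3, 7.5)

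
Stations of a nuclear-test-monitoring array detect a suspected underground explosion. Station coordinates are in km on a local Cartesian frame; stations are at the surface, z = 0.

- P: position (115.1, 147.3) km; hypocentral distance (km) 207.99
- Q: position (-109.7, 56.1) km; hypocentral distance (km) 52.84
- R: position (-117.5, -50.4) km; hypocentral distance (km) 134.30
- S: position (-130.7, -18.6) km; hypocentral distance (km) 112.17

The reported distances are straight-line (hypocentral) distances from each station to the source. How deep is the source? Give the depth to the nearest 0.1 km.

depth ≈ 36.8 km

Each station gives a sphere (x−x_i)² + (y−y_i)² + z² = d_i² (stations at z=0).
Subtracting the P sphere from Q and R: z² cancels, leaving linear equations in x and y:
-449.6 x − 182.4 y = 20703.77
-465.2 x − 395.4 y = 6624.46
Solving: x ≈ -75.097, y ≈ 71.600 km (keep extra digits for the depth step; rounded: -75.1, 71.6).
Then from the P sphere: z² = 207.99² − (x − 115.1)² − (y − 147.3)² with x = -75.097, y = 71.600, so z ≈ 36.803 ≈ 36.8 km.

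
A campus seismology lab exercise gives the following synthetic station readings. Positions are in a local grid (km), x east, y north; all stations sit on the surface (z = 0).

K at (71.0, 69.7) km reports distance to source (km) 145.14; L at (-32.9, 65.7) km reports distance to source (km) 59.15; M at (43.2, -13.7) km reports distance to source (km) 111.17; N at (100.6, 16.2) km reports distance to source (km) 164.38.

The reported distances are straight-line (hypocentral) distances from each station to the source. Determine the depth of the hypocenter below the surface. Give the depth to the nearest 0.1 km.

9.6 km

Each station gives a sphere (x−x_i)² + (y−y_i)² + z² = d_i² (stations at z=0).
Subtracting the K sphere from L and M: z² cancels, leaving linear equations in x and y:
-207.8 x − 8.0 y = 13066.71
-55.6 x − 166.8 y = 861.69
Solving: x ≈ -63.497, y ≈ 16.000 km (keep extra digits for the depth step; rounded: -63.5, 16.0).
Then from the K sphere: z² = 145.14² − (x − 71.0)² − (y − 69.7)² with x = -63.497, y = 16.000, so z ≈ 9.617 ≈ 9.6 km.
Check against N (with the unrounded solution): distance 164.38 ≈ 164.38 km. ✓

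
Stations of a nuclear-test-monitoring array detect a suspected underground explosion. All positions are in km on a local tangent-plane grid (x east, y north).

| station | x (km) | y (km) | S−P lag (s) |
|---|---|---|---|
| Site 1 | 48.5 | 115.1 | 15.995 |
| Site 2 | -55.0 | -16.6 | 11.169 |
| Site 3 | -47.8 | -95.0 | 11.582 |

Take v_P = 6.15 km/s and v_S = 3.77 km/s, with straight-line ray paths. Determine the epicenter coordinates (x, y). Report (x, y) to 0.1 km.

Distance from S−P lag: d = Δt · v_P v_S / (v_P − v_S) = Δt · (6.15·3.77)/(6.15−3.77) ≈ 9.7418·Δt.
So d_Site 1 = 155.82, d_Site 2 = 108.81, d_Site 3 = 112.83 km.
Circle about each station: (x − 48.5)² + (y − 115.1)² = 155.82²; (x + 55.0)² + (y + 16.6)² = 108.81²; (x + 47.8)² + (y + 95.0)² = 112.83².
Subtracting the Site 1 equation from the Site 2 and Site 3 equations removes the quadratic terms:
-207.0 x − 263.4 y = 140.56
-192.6 x − 420.2 y = 7258.84
Solving the 2×2 system: x ≈ 51.1, y ≈ -40.7 km.

(51.1, -40.7)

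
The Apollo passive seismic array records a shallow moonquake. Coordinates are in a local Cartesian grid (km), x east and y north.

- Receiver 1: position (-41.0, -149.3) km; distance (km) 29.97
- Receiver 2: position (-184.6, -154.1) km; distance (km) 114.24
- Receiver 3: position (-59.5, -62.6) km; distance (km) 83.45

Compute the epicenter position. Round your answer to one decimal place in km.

(-70.7, -145.3)

Circle about each station: (x + 41.0)² + (y + 149.3)² = 29.97²; (x + 184.6)² + (y + 154.1)² = 114.24²; (x + 59.5)² + (y + 62.6)² = 83.45².
Subtracting pairs of circle equations eliminates x²+y² and gives linear equations (the radical axes):
-287.2 x − 9.6 y = 21699.90
-37.0 x + 173.4 y = -22578.18
Solving the 2×2 system: x ≈ -70.7, y ≈ -145.3 km.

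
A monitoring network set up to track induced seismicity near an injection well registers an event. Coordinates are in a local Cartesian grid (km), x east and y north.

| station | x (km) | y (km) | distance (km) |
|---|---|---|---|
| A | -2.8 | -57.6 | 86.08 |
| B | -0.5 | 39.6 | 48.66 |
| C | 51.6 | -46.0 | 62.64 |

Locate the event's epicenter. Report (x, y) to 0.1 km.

Circle about each station: (x + 2.8)² + (y + 57.6)² = 86.08²; (x + 0.5)² + (y − 39.6)² = 48.66²; (x − 51.6)² + (y + 46.0)² = 62.64².
Subtracting the A equation from the B and C equations removes the quadratic terms:
4.6 x + 194.4 y = 3284.78
108.8 x + 23.2 y = 4938.96
Solving the 2×2 system: x ≈ 42.0, y ≈ 15.9 km.
Check against A (with the unrounded x, y): √((x + 2.8)²+(y + 57.6)²) = 86.08 ≈ 86.08 km. ✓

42.0 km east, 15.9 km north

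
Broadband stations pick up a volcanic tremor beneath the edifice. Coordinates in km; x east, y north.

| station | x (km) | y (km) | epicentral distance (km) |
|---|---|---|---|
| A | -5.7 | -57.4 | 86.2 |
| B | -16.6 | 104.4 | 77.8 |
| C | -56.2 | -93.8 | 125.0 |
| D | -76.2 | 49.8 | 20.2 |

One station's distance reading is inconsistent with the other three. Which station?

D

Solve using three stations at a time. Using A, B, C (subtract circle equations pairwise → linear system) gives (x, y) ≈ (-23.7, 26.9).
Distances from that point to each station vs reported:
  A: calculated 86.2 vs reported 86.2 → residual 0.0 km
  B: calculated 77.8 vs reported 77.8 → residual 0.0 km
  C: calculated 125.0 vs reported 125.0 → residual 0.0 km
  D: calculated 57.3 vs reported 20.2 → residual 37.1 km
A, B, C are mutually consistent (residuals ≈ 0); D is off by 37.1 km.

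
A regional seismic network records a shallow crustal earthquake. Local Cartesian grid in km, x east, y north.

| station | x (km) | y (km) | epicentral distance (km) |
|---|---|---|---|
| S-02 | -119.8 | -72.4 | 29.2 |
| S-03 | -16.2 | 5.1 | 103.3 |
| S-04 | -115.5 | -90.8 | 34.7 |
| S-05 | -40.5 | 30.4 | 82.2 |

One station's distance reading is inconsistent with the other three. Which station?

S-05

Solve using three stations at a time. Using S-02, S-03, S-04 (subtract circle equations pairwise → linear system) gives (x, y) ≈ (-91.3, -65.9).
Distances from that point to each station vs reported:
  S-02: calculated 29.3 vs reported 29.2 → residual 0.1 km
  S-03: calculated 103.3 vs reported 103.3 → residual 0.0 km
  S-04: calculated 34.8 vs reported 34.7 → residual 0.1 km
  S-05: calculated 108.9 vs reported 82.2 → residual 26.7 km
S-02, S-03, S-04 are mutually consistent (residuals ≈ 0); S-05 is off by 26.7 km.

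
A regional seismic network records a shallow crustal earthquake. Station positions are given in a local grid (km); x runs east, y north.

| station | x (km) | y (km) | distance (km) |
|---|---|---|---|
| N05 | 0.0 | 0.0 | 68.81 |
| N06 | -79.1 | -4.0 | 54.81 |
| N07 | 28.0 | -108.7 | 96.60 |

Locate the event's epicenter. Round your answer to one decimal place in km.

-48.1 km east, -49.2 km north

Circle about each station: x² + y² = 68.81²; (x + 79.1)² + (y + 4.0)² = 54.81²; (x − 28.0)² + (y + 108.7)² = 96.60².
Subtracting pairs of circle equations eliminates x²+y² and gives linear equations (the radical axes):
-158.2 x − 8.0 y = 8003.49
56.0 x − 217.4 y = 8002.95
Solving the 2×2 system: x ≈ -48.1, y ≈ -49.2 km.
Check against N05 (with the unrounded x, y): √(x²+y²) = 68.81 ≈ 68.81 km. ✓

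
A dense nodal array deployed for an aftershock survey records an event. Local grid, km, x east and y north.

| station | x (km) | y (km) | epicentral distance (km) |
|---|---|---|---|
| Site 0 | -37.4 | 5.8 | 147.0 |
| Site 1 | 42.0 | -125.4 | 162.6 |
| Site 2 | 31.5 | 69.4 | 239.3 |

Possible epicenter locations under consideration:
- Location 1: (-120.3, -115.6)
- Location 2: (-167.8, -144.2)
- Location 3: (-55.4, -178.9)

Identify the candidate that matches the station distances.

Location 1

For each candidate, compare |candidate − station| to the reported distance:
Location 1: residuals Site 0 0.0, Site 1 0.0, Site 2 0.0 → max 0.0 km
Location 2: residuals Site 0 51.8, Site 1 48.0, Site 2 52.8 → max 52.8 km
Location 3: residuals Site 0 38.6, Site 1 51.5, Site 2 23.8 → max 51.5 km
Only Location 1 has all residuals ≈ 0.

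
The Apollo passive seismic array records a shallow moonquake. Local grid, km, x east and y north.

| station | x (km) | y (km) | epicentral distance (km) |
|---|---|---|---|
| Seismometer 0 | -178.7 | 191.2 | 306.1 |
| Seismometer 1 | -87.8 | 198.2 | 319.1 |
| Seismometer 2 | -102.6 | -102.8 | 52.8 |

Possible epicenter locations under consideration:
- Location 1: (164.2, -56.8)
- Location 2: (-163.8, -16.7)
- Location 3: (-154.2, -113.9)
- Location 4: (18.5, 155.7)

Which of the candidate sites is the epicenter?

For each candidate, compare |candidate − station| to the reported distance:
Location 1: residuals Seismometer 0 117.1, Seismometer 1 39.4, Seismometer 2 217.9 → max 217.9 km
Location 2: residuals Seismometer 0 97.7, Seismometer 1 91.2, Seismometer 2 52.8 → max 97.7 km
Location 3: residuals Seismometer 0 0.0, Seismometer 1 0.0, Seismometer 2 0.0 → max 0.0 km
Location 4: residuals Seismometer 0 105.7, Seismometer 1 204.6, Seismometer 2 232.7 → max 232.7 km
Only Location 3 has all residuals ≈ 0.

Location 3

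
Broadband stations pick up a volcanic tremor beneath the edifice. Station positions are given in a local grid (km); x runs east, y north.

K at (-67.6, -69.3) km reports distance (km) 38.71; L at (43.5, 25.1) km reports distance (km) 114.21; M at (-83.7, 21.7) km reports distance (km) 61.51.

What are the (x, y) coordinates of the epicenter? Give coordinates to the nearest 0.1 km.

Circle about each station: (x + 67.6)² + (y + 69.3)² = 38.71²; (x − 43.5)² + (y − 25.1)² = 114.21²; (x + 83.7)² + (y − 21.7)² = 61.51².
Subtracting the K equation from the L and M equations removes the quadratic terms:
222.2 x + 188.8 y = -18395.45
-32.2 x + 182.0 y = -4180.69
Solving the 2×2 system: x ≈ -55.0, y ≈ -32.7 km.
Check against K (with the unrounded x, y): √((x + 67.6)²+(y + 69.3)²) = 38.71 ≈ 38.71 km. ✓

(-55.0, -32.7)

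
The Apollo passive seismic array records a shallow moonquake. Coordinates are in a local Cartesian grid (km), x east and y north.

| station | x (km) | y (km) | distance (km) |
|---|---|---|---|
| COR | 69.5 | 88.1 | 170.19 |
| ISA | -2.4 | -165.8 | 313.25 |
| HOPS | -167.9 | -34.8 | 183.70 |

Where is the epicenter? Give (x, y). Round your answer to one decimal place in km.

Circle about each station: (x − 69.5)² + (y − 88.1)² = 170.19²; (x + 2.4)² + (y + 165.8)² = 313.25²; (x + 167.9)² + (y + 34.8)² = 183.70².
Subtracting the COR equation from the ISA and HOPS equations removes the quadratic terms:
-143.8 x − 507.8 y = -54257.39
-474.8 x − 245.8 y = 12028.54
Solving the 2×2 system: x ≈ -94.5, y ≈ 133.6 km.

x ≈ -94.5 km, y ≈ 133.6 km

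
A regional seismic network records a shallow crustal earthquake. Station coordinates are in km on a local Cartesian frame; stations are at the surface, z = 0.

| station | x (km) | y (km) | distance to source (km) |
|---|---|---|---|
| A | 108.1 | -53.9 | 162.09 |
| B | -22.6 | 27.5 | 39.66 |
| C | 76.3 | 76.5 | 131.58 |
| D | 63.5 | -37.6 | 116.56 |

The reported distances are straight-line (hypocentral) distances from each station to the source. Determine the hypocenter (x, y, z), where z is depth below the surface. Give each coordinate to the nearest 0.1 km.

x ≈ -34.3 km, y ≈ 14.8 km, depth ≈ 35.7 km

Each station gives a sphere (x−x_i)² + (y−y_i)² + z² = d_i² (stations at z=0).
Subtracting the A sphere from B and C: z² cancels, leaving linear equations in x and y:
-261.4 x + 162.8 y = 11376.44
-63.6 x + 260.8 y = 6042.99
Solving: x ≈ -34.300, y ≈ 14.806 km (keep extra digits for the depth step; rounded: -34.3, 14.8).
Then from the A sphere: z² = 162.09² − (x − 108.1)² − (y + 53.9)² with x = -34.300, y = 14.806, so z ≈ 35.706 ≈ 35.7 km.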